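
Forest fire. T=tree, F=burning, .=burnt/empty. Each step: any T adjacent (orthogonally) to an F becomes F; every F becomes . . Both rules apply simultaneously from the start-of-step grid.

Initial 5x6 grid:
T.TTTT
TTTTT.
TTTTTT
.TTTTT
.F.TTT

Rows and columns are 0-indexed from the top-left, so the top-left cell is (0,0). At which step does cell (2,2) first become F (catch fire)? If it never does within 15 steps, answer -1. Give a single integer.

Step 1: cell (2,2)='T' (+1 fires, +1 burnt)
Step 2: cell (2,2)='T' (+2 fires, +1 burnt)
Step 3: cell (2,2)='F' (+4 fires, +2 burnt)
  -> target ignites at step 3
Step 4: cell (2,2)='.' (+5 fires, +4 burnt)
Step 5: cell (2,2)='.' (+6 fires, +5 burnt)
Step 6: cell (2,2)='.' (+4 fires, +6 burnt)
Step 7: cell (2,2)='.' (+1 fires, +4 burnt)
Step 8: cell (2,2)='.' (+1 fires, +1 burnt)
Step 9: cell (2,2)='.' (+0 fires, +1 burnt)
  fire out at step 9

3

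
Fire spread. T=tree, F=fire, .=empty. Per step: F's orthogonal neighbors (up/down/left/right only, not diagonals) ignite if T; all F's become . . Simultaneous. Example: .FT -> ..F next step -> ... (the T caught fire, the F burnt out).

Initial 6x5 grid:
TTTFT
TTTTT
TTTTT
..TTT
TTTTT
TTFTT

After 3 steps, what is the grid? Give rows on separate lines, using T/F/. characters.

Step 1: 6 trees catch fire, 2 burn out
  TTF.F
  TTTFT
  TTTTT
  ..TTT
  TTFTT
  TF.FT
Step 2: 9 trees catch fire, 6 burn out
  TF...
  TTF.F
  TTTFT
  ..FTT
  TF.FT
  F...F
Step 3: 7 trees catch fire, 9 burn out
  F....
  TF...
  TTF.F
  ...FT
  F...F
  .....

F....
TF...
TTF.F
...FT
F...F
.....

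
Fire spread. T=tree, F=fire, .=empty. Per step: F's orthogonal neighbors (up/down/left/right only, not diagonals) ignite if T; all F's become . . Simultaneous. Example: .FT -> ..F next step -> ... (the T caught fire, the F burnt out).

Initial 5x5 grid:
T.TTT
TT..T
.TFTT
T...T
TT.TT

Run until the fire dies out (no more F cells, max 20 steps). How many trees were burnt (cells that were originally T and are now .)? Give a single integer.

Step 1: +2 fires, +1 burnt (F count now 2)
Step 2: +2 fires, +2 burnt (F count now 2)
Step 3: +3 fires, +2 burnt (F count now 3)
Step 4: +3 fires, +3 burnt (F count now 3)
Step 5: +2 fires, +3 burnt (F count now 2)
Step 6: +1 fires, +2 burnt (F count now 1)
Step 7: +0 fires, +1 burnt (F count now 0)
Fire out after step 7
Initially T: 16, now '.': 22
Total burnt (originally-T cells now '.'): 13

Answer: 13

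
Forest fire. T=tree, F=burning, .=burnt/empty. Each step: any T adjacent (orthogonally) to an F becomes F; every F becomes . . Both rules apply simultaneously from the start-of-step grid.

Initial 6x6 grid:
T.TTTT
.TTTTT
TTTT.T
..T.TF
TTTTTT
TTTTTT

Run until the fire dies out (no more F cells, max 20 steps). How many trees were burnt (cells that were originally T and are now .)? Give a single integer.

Step 1: +3 fires, +1 burnt (F count now 3)
Step 2: +3 fires, +3 burnt (F count now 3)
Step 3: +4 fires, +3 burnt (F count now 4)
Step 4: +4 fires, +4 burnt (F count now 4)
Step 5: +6 fires, +4 burnt (F count now 6)
Step 6: +5 fires, +6 burnt (F count now 5)
Step 7: +2 fires, +5 burnt (F count now 2)
Step 8: +1 fires, +2 burnt (F count now 1)
Step 9: +0 fires, +1 burnt (F count now 0)
Fire out after step 9
Initially T: 29, now '.': 35
Total burnt (originally-T cells now '.'): 28

Answer: 28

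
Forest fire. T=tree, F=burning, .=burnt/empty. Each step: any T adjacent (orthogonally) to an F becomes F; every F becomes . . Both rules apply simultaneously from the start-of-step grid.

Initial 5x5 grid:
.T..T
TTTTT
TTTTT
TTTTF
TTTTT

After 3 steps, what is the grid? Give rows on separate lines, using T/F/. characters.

Step 1: 3 trees catch fire, 1 burn out
  .T..T
  TTTTT
  TTTTF
  TTTF.
  TTTTF
Step 2: 4 trees catch fire, 3 burn out
  .T..T
  TTTTF
  TTTF.
  TTF..
  TTTF.
Step 3: 5 trees catch fire, 4 burn out
  .T..F
  TTTF.
  TTF..
  TF...
  TTF..

.T..F
TTTF.
TTF..
TF...
TTF..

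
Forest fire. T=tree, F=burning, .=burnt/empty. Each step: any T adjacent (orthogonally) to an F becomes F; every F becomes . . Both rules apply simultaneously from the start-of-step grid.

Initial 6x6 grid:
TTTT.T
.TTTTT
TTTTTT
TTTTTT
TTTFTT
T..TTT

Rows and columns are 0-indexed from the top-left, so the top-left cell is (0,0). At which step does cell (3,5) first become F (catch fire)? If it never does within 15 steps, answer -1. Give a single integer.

Step 1: cell (3,5)='T' (+4 fires, +1 burnt)
Step 2: cell (3,5)='T' (+6 fires, +4 burnt)
Step 3: cell (3,5)='F' (+7 fires, +6 burnt)
  -> target ignites at step 3
Step 4: cell (3,5)='.' (+7 fires, +7 burnt)
Step 5: cell (3,5)='.' (+4 fires, +7 burnt)
Step 6: cell (3,5)='.' (+2 fires, +4 burnt)
Step 7: cell (3,5)='.' (+1 fires, +2 burnt)
Step 8: cell (3,5)='.' (+0 fires, +1 burnt)
  fire out at step 8

3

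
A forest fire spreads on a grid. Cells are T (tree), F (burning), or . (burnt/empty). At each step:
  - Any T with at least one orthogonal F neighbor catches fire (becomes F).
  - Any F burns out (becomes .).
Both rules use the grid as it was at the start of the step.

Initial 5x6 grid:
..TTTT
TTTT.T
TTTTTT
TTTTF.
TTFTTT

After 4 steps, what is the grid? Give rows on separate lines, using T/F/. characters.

Step 1: 6 trees catch fire, 2 burn out
  ..TTTT
  TTTT.T
  TTTTFT
  TTFF..
  TF.FFT
Step 2: 6 trees catch fire, 6 burn out
  ..TTTT
  TTTT.T
  TTFF.F
  TF....
  F....F
Step 3: 5 trees catch fire, 6 burn out
  ..TTTT
  TTFF.F
  TF....
  F.....
  ......
Step 4: 5 trees catch fire, 5 burn out
  ..FFTF
  TF....
  F.....
  ......
  ......

..FFTF
TF....
F.....
......
......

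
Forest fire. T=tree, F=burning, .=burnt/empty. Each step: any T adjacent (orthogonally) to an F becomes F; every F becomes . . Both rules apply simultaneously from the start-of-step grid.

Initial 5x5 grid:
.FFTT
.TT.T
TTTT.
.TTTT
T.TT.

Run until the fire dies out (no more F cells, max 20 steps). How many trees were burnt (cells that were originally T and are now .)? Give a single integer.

Answer: 15

Derivation:
Step 1: +3 fires, +2 burnt (F count now 3)
Step 2: +3 fires, +3 burnt (F count now 3)
Step 3: +5 fires, +3 burnt (F count now 5)
Step 4: +2 fires, +5 burnt (F count now 2)
Step 5: +2 fires, +2 burnt (F count now 2)
Step 6: +0 fires, +2 burnt (F count now 0)
Fire out after step 6
Initially T: 16, now '.': 24
Total burnt (originally-T cells now '.'): 15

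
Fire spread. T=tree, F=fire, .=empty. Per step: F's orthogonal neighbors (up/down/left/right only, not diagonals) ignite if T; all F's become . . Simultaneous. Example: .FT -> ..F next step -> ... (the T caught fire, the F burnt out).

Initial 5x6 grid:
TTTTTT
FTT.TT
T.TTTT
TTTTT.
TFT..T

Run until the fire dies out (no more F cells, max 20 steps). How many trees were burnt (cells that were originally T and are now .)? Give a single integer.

Step 1: +6 fires, +2 burnt (F count now 6)
Step 2: +4 fires, +6 burnt (F count now 4)
Step 3: +3 fires, +4 burnt (F count now 3)
Step 4: +3 fires, +3 burnt (F count now 3)
Step 5: +2 fires, +3 burnt (F count now 2)
Step 6: +3 fires, +2 burnt (F count now 3)
Step 7: +1 fires, +3 burnt (F count now 1)
Step 8: +0 fires, +1 burnt (F count now 0)
Fire out after step 8
Initially T: 23, now '.': 29
Total burnt (originally-T cells now '.'): 22

Answer: 22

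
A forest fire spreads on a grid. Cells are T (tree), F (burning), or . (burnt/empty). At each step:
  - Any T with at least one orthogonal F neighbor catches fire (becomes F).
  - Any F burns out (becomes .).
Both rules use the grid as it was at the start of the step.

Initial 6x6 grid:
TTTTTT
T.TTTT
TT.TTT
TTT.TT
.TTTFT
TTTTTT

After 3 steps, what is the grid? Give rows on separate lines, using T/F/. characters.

Step 1: 4 trees catch fire, 1 burn out
  TTTTTT
  T.TTTT
  TT.TTT
  TTT.FT
  .TTF.F
  TTTTFT
Step 2: 5 trees catch fire, 4 burn out
  TTTTTT
  T.TTTT
  TT.TFT
  TTT..F
  .TF...
  TTTF.F
Step 3: 6 trees catch fire, 5 burn out
  TTTTTT
  T.TTFT
  TT.F.F
  TTF...
  .F....
  TTF...

TTTTTT
T.TTFT
TT.F.F
TTF...
.F....
TTF...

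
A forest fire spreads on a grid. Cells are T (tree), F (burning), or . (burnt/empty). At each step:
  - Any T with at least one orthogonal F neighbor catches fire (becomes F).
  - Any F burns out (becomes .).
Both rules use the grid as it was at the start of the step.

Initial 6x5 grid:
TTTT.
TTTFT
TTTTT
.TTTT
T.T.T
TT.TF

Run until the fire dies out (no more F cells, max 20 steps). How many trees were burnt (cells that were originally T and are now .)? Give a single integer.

Step 1: +6 fires, +2 burnt (F count now 6)
Step 2: +6 fires, +6 burnt (F count now 6)
Step 3: +4 fires, +6 burnt (F count now 4)
Step 4: +4 fires, +4 burnt (F count now 4)
Step 5: +0 fires, +4 burnt (F count now 0)
Fire out after step 5
Initially T: 23, now '.': 27
Total burnt (originally-T cells now '.'): 20

Answer: 20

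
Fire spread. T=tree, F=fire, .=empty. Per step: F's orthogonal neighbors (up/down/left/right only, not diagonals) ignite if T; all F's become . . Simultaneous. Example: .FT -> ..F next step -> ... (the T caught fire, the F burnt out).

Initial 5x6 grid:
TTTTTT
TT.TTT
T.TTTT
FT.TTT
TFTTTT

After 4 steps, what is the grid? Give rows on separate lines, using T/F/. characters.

Step 1: 4 trees catch fire, 2 burn out
  TTTTTT
  TT.TTT
  F.TTTT
  .F.TTT
  F.FTTT
Step 2: 2 trees catch fire, 4 burn out
  TTTTTT
  FT.TTT
  ..TTTT
  ...TTT
  ...FTT
Step 3: 4 trees catch fire, 2 burn out
  FTTTTT
  .F.TTT
  ..TTTT
  ...FTT
  ....FT
Step 4: 4 trees catch fire, 4 burn out
  .FTTTT
  ...TTT
  ..TFTT
  ....FT
  .....F

.FTTTT
...TTT
..TFTT
....FT
.....F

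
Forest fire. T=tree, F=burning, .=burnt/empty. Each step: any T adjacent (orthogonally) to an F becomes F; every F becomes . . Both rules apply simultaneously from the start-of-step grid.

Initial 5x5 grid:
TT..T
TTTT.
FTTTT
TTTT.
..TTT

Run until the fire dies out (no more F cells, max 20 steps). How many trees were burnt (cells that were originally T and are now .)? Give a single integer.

Answer: 17

Derivation:
Step 1: +3 fires, +1 burnt (F count now 3)
Step 2: +4 fires, +3 burnt (F count now 4)
Step 3: +4 fires, +4 burnt (F count now 4)
Step 4: +4 fires, +4 burnt (F count now 4)
Step 5: +1 fires, +4 burnt (F count now 1)
Step 6: +1 fires, +1 burnt (F count now 1)
Step 7: +0 fires, +1 burnt (F count now 0)
Fire out after step 7
Initially T: 18, now '.': 24
Total burnt (originally-T cells now '.'): 17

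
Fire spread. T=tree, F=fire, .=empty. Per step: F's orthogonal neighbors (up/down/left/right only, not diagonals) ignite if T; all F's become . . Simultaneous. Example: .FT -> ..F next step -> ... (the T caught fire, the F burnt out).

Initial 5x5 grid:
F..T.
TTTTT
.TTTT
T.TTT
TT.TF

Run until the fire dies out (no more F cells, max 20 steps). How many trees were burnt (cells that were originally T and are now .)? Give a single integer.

Answer: 14

Derivation:
Step 1: +3 fires, +2 burnt (F count now 3)
Step 2: +3 fires, +3 burnt (F count now 3)
Step 3: +5 fires, +3 burnt (F count now 5)
Step 4: +2 fires, +5 burnt (F count now 2)
Step 5: +1 fires, +2 burnt (F count now 1)
Step 6: +0 fires, +1 burnt (F count now 0)
Fire out after step 6
Initially T: 17, now '.': 22
Total burnt (originally-T cells now '.'): 14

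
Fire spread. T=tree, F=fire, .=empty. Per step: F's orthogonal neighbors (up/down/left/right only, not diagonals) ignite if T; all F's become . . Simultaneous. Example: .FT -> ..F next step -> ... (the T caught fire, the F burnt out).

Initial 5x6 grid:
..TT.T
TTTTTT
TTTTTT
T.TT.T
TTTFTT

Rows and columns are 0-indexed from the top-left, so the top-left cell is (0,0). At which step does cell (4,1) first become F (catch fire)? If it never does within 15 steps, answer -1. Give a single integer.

Step 1: cell (4,1)='T' (+3 fires, +1 burnt)
Step 2: cell (4,1)='F' (+4 fires, +3 burnt)
  -> target ignites at step 2
Step 3: cell (4,1)='.' (+5 fires, +4 burnt)
Step 4: cell (4,1)='.' (+6 fires, +5 burnt)
Step 5: cell (4,1)='.' (+4 fires, +6 burnt)
Step 6: cell (4,1)='.' (+2 fires, +4 burnt)
Step 7: cell (4,1)='.' (+0 fires, +2 burnt)
  fire out at step 7

2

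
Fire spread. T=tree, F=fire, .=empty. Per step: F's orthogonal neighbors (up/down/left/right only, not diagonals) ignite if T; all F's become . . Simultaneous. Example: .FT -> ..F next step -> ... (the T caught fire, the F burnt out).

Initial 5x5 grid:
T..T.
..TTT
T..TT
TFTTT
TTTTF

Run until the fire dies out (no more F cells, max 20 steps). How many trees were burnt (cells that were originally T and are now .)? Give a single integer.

Step 1: +5 fires, +2 burnt (F count now 5)
Step 2: +5 fires, +5 burnt (F count now 5)
Step 3: +2 fires, +5 burnt (F count now 2)
Step 4: +1 fires, +2 burnt (F count now 1)
Step 5: +2 fires, +1 burnt (F count now 2)
Step 6: +0 fires, +2 burnt (F count now 0)
Fire out after step 6
Initially T: 16, now '.': 24
Total burnt (originally-T cells now '.'): 15

Answer: 15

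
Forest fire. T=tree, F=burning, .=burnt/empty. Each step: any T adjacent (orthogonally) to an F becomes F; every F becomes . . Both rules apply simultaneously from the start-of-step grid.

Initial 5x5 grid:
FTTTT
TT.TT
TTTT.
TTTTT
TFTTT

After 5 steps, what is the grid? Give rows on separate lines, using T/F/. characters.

Step 1: 5 trees catch fire, 2 burn out
  .FTTT
  FT.TT
  TTTT.
  TFTTT
  F.FTT
Step 2: 7 trees catch fire, 5 burn out
  ..FTT
  .F.TT
  FFTT.
  F.FTT
  ...FT
Step 3: 4 trees catch fire, 7 burn out
  ...FT
  ...TT
  ..FT.
  ...FT
  ....F
Step 4: 4 trees catch fire, 4 burn out
  ....F
  ...FT
  ...F.
  ....F
  .....
Step 5: 1 trees catch fire, 4 burn out
  .....
  ....F
  .....
  .....
  .....

.....
....F
.....
.....
.....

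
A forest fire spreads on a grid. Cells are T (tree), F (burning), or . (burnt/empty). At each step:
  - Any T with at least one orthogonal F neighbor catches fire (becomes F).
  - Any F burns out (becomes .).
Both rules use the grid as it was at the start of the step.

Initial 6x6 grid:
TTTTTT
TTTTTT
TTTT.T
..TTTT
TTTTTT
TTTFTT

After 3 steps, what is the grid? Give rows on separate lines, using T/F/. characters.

Step 1: 3 trees catch fire, 1 burn out
  TTTTTT
  TTTTTT
  TTTT.T
  ..TTTT
  TTTFTT
  TTF.FT
Step 2: 5 trees catch fire, 3 burn out
  TTTTTT
  TTTTTT
  TTTT.T
  ..TFTT
  TTF.FT
  TF...F
Step 3: 6 trees catch fire, 5 burn out
  TTTTTT
  TTTTTT
  TTTF.T
  ..F.FT
  TF...F
  F.....

TTTTTT
TTTTTT
TTTF.T
..F.FT
TF...F
F.....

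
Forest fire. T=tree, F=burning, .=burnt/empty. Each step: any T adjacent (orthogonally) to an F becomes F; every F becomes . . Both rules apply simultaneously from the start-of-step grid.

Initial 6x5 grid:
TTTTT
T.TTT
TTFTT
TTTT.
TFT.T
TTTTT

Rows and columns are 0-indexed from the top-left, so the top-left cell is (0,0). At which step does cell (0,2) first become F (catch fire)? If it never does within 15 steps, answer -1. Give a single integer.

Step 1: cell (0,2)='T' (+8 fires, +2 burnt)
Step 2: cell (0,2)='F' (+8 fires, +8 burnt)
  -> target ignites at step 2
Step 3: cell (0,2)='.' (+5 fires, +8 burnt)
Step 4: cell (0,2)='.' (+3 fires, +5 burnt)
Step 5: cell (0,2)='.' (+1 fires, +3 burnt)
Step 6: cell (0,2)='.' (+0 fires, +1 burnt)
  fire out at step 6

2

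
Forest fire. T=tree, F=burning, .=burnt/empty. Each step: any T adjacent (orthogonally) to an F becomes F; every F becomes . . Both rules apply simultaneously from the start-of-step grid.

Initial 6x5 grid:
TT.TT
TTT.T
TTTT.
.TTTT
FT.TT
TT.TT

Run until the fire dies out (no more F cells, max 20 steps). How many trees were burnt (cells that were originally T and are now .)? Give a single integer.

Step 1: +2 fires, +1 burnt (F count now 2)
Step 2: +2 fires, +2 burnt (F count now 2)
Step 3: +2 fires, +2 burnt (F count now 2)
Step 4: +4 fires, +2 burnt (F count now 4)
Step 5: +6 fires, +4 burnt (F count now 6)
Step 6: +3 fires, +6 burnt (F count now 3)
Step 7: +1 fires, +3 burnt (F count now 1)
Step 8: +0 fires, +1 burnt (F count now 0)
Fire out after step 8
Initially T: 23, now '.': 27
Total burnt (originally-T cells now '.'): 20

Answer: 20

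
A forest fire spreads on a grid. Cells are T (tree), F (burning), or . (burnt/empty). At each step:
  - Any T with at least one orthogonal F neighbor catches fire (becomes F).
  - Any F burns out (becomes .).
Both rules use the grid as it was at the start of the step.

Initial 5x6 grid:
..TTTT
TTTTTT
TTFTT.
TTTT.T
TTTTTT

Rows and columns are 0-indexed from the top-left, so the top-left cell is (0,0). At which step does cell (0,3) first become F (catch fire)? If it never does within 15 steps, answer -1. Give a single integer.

Step 1: cell (0,3)='T' (+4 fires, +1 burnt)
Step 2: cell (0,3)='T' (+8 fires, +4 burnt)
Step 3: cell (0,3)='F' (+6 fires, +8 burnt)
  -> target ignites at step 3
Step 4: cell (0,3)='.' (+4 fires, +6 burnt)
Step 5: cell (0,3)='.' (+2 fires, +4 burnt)
Step 6: cell (0,3)='.' (+1 fires, +2 burnt)
Step 7: cell (0,3)='.' (+0 fires, +1 burnt)
  fire out at step 7

3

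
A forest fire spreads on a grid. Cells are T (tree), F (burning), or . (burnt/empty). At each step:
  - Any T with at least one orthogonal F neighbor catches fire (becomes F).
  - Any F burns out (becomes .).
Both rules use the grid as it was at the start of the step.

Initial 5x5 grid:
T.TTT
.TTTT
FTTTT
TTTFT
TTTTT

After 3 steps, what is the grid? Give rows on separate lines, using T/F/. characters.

Step 1: 6 trees catch fire, 2 burn out
  T.TTT
  .TTTT
  .FTFT
  FTF.F
  TTTFT
Step 2: 8 trees catch fire, 6 burn out
  T.TTT
  .FTFT
  ..F.F
  .F...
  FTF.F
Step 3: 4 trees catch fire, 8 burn out
  T.TFT
  ..F.F
  .....
  .....
  .F...

T.TFT
..F.F
.....
.....
.F...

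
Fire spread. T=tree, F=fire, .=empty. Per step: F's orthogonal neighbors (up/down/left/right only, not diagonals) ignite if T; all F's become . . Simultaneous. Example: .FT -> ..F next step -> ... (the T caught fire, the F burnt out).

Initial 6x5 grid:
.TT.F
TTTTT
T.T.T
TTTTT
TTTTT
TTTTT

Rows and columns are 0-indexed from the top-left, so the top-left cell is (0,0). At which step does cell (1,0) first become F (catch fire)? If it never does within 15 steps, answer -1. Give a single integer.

Step 1: cell (1,0)='T' (+1 fires, +1 burnt)
Step 2: cell (1,0)='T' (+2 fires, +1 burnt)
Step 3: cell (1,0)='T' (+2 fires, +2 burnt)
Step 4: cell (1,0)='T' (+5 fires, +2 burnt)
Step 5: cell (1,0)='F' (+5 fires, +5 burnt)
  -> target ignites at step 5
Step 6: cell (1,0)='.' (+4 fires, +5 burnt)
Step 7: cell (1,0)='.' (+3 fires, +4 burnt)
Step 8: cell (1,0)='.' (+2 fires, +3 burnt)
Step 9: cell (1,0)='.' (+1 fires, +2 burnt)
Step 10: cell (1,0)='.' (+0 fires, +1 burnt)
  fire out at step 10

5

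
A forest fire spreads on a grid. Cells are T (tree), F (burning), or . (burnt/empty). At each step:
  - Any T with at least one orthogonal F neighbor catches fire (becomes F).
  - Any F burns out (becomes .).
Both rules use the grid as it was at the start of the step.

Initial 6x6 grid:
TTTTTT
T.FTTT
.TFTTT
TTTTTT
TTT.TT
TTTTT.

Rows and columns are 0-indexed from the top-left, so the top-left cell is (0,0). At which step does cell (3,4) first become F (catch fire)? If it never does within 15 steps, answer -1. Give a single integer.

Step 1: cell (3,4)='T' (+5 fires, +2 burnt)
Step 2: cell (3,4)='T' (+7 fires, +5 burnt)
Step 3: cell (3,4)='F' (+8 fires, +7 burnt)
  -> target ignites at step 3
Step 4: cell (3,4)='.' (+7 fires, +8 burnt)
Step 5: cell (3,4)='.' (+3 fires, +7 burnt)
Step 6: cell (3,4)='.' (+0 fires, +3 burnt)
  fire out at step 6

3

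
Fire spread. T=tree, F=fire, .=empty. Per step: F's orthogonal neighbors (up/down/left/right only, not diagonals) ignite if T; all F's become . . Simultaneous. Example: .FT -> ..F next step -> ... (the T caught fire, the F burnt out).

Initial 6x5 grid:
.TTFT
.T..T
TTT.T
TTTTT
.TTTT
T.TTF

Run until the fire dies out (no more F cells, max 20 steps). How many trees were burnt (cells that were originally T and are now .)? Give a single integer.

Step 1: +4 fires, +2 burnt (F count now 4)
Step 2: +5 fires, +4 burnt (F count now 5)
Step 3: +4 fires, +5 burnt (F count now 4)
Step 4: +3 fires, +4 burnt (F count now 3)
Step 5: +3 fires, +3 burnt (F count now 3)
Step 6: +1 fires, +3 burnt (F count now 1)
Step 7: +0 fires, +1 burnt (F count now 0)
Fire out after step 7
Initially T: 21, now '.': 29
Total burnt (originally-T cells now '.'): 20

Answer: 20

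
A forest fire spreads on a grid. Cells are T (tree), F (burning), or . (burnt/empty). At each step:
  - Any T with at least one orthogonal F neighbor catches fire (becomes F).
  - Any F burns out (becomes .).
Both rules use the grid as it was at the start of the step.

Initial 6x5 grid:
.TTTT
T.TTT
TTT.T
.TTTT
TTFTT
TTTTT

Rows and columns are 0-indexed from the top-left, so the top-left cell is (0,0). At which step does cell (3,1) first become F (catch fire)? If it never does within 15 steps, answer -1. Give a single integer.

Step 1: cell (3,1)='T' (+4 fires, +1 burnt)
Step 2: cell (3,1)='F' (+7 fires, +4 burnt)
  -> target ignites at step 2
Step 3: cell (3,1)='.' (+5 fires, +7 burnt)
Step 4: cell (3,1)='.' (+4 fires, +5 burnt)
Step 5: cell (3,1)='.' (+4 fires, +4 burnt)
Step 6: cell (3,1)='.' (+1 fires, +4 burnt)
Step 7: cell (3,1)='.' (+0 fires, +1 burnt)
  fire out at step 7

2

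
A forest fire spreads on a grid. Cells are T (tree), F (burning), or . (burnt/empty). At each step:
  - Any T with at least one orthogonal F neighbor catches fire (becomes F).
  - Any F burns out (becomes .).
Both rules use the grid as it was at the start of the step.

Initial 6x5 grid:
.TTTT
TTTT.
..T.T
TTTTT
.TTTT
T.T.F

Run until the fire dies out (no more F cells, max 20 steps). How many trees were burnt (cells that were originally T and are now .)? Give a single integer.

Step 1: +1 fires, +1 burnt (F count now 1)
Step 2: +2 fires, +1 burnt (F count now 2)
Step 3: +3 fires, +2 burnt (F count now 3)
Step 4: +3 fires, +3 burnt (F count now 3)
Step 5: +2 fires, +3 burnt (F count now 2)
Step 6: +2 fires, +2 burnt (F count now 2)
Step 7: +3 fires, +2 burnt (F count now 3)
Step 8: +3 fires, +3 burnt (F count now 3)
Step 9: +1 fires, +3 burnt (F count now 1)
Step 10: +0 fires, +1 burnt (F count now 0)
Fire out after step 10
Initially T: 21, now '.': 29
Total burnt (originally-T cells now '.'): 20

Answer: 20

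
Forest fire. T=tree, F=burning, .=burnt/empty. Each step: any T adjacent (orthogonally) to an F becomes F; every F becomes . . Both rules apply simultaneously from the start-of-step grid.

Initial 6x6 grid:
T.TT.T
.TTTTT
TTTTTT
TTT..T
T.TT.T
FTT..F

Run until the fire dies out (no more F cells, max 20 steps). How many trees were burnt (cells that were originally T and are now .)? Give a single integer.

Step 1: +3 fires, +2 burnt (F count now 3)
Step 2: +3 fires, +3 burnt (F count now 3)
Step 3: +4 fires, +3 burnt (F count now 4)
Step 4: +5 fires, +4 burnt (F count now 5)
Step 5: +5 fires, +5 burnt (F count now 5)
Step 6: +2 fires, +5 burnt (F count now 2)
Step 7: +2 fires, +2 burnt (F count now 2)
Step 8: +0 fires, +2 burnt (F count now 0)
Fire out after step 8
Initially T: 25, now '.': 35
Total burnt (originally-T cells now '.'): 24

Answer: 24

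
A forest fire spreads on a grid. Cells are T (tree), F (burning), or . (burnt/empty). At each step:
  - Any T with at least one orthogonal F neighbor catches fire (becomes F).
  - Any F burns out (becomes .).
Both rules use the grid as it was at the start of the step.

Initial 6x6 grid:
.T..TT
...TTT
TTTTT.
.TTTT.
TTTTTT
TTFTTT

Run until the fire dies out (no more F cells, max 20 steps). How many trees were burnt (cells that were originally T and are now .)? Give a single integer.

Answer: 25

Derivation:
Step 1: +3 fires, +1 burnt (F count now 3)
Step 2: +5 fires, +3 burnt (F count now 5)
Step 3: +6 fires, +5 burnt (F count now 6)
Step 4: +4 fires, +6 burnt (F count now 4)
Step 5: +3 fires, +4 burnt (F count now 3)
Step 6: +1 fires, +3 burnt (F count now 1)
Step 7: +2 fires, +1 burnt (F count now 2)
Step 8: +1 fires, +2 burnt (F count now 1)
Step 9: +0 fires, +1 burnt (F count now 0)
Fire out after step 9
Initially T: 26, now '.': 35
Total burnt (originally-T cells now '.'): 25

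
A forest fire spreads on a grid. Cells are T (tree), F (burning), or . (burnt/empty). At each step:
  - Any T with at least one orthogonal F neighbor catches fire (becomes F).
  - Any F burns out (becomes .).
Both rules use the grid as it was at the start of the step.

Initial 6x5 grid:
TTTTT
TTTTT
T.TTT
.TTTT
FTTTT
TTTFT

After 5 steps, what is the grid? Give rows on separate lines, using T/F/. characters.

Step 1: 5 trees catch fire, 2 burn out
  TTTTT
  TTTTT
  T.TTT
  .TTTT
  .FTFT
  FTF.F
Step 2: 5 trees catch fire, 5 burn out
  TTTTT
  TTTTT
  T.TTT
  .FTFT
  ..F.F
  .F...
Step 3: 3 trees catch fire, 5 burn out
  TTTTT
  TTTTT
  T.TFT
  ..F.F
  .....
  .....
Step 4: 3 trees catch fire, 3 burn out
  TTTTT
  TTTFT
  T.F.F
  .....
  .....
  .....
Step 5: 3 trees catch fire, 3 burn out
  TTTFT
  TTF.F
  T....
  .....
  .....
  .....

TTTFT
TTF.F
T....
.....
.....
.....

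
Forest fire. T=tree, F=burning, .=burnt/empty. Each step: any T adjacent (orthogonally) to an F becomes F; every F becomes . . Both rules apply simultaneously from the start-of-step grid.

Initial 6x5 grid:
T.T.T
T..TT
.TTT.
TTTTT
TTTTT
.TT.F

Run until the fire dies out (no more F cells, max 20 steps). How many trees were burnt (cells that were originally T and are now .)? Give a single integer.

Answer: 18

Derivation:
Step 1: +1 fires, +1 burnt (F count now 1)
Step 2: +2 fires, +1 burnt (F count now 2)
Step 3: +2 fires, +2 burnt (F count now 2)
Step 4: +4 fires, +2 burnt (F count now 4)
Step 5: +5 fires, +4 burnt (F count now 5)
Step 6: +3 fires, +5 burnt (F count now 3)
Step 7: +1 fires, +3 burnt (F count now 1)
Step 8: +0 fires, +1 burnt (F count now 0)
Fire out after step 8
Initially T: 21, now '.': 27
Total burnt (originally-T cells now '.'): 18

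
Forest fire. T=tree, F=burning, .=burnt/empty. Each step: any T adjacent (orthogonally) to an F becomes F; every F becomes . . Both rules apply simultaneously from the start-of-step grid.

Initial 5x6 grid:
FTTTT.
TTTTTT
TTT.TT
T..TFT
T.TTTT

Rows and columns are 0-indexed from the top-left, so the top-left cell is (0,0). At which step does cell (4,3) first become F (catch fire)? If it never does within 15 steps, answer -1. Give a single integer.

Step 1: cell (4,3)='T' (+6 fires, +2 burnt)
Step 2: cell (4,3)='F' (+7 fires, +6 burnt)
  -> target ignites at step 2
Step 3: cell (4,3)='.' (+8 fires, +7 burnt)
Step 4: cell (4,3)='.' (+2 fires, +8 burnt)
Step 5: cell (4,3)='.' (+0 fires, +2 burnt)
  fire out at step 5

2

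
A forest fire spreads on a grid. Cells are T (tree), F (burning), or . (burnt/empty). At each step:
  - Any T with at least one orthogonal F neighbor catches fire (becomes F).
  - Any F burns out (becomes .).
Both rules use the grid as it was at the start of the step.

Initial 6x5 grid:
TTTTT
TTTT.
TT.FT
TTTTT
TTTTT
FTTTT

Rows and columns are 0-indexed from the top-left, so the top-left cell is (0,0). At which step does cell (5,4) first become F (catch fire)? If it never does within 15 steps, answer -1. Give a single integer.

Step 1: cell (5,4)='T' (+5 fires, +2 burnt)
Step 2: cell (5,4)='T' (+8 fires, +5 burnt)
Step 3: cell (5,4)='T' (+8 fires, +8 burnt)
Step 4: cell (5,4)='F' (+4 fires, +8 burnt)
  -> target ignites at step 4
Step 5: cell (5,4)='.' (+1 fires, +4 burnt)
Step 6: cell (5,4)='.' (+0 fires, +1 burnt)
  fire out at step 6

4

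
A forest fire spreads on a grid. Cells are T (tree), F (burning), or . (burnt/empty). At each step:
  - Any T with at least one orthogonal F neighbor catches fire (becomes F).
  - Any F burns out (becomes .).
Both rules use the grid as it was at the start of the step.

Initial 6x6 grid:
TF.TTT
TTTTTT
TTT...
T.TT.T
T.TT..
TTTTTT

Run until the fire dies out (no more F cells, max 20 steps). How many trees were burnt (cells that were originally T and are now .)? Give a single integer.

Answer: 25

Derivation:
Step 1: +2 fires, +1 burnt (F count now 2)
Step 2: +3 fires, +2 burnt (F count now 3)
Step 3: +3 fires, +3 burnt (F count now 3)
Step 4: +4 fires, +3 burnt (F count now 4)
Step 5: +5 fires, +4 burnt (F count now 5)
Step 6: +4 fires, +5 burnt (F count now 4)
Step 7: +2 fires, +4 burnt (F count now 2)
Step 8: +1 fires, +2 burnt (F count now 1)
Step 9: +1 fires, +1 burnt (F count now 1)
Step 10: +0 fires, +1 burnt (F count now 0)
Fire out after step 10
Initially T: 26, now '.': 35
Total burnt (originally-T cells now '.'): 25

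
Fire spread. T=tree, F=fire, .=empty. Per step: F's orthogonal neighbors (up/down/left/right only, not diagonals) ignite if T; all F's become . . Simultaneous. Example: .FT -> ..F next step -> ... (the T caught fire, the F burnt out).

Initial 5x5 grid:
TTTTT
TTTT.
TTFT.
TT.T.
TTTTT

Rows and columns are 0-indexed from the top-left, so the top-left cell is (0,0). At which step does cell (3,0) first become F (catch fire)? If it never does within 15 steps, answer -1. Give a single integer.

Step 1: cell (3,0)='T' (+3 fires, +1 burnt)
Step 2: cell (3,0)='T' (+6 fires, +3 burnt)
Step 3: cell (3,0)='F' (+6 fires, +6 burnt)
  -> target ignites at step 3
Step 4: cell (3,0)='.' (+5 fires, +6 burnt)
Step 5: cell (3,0)='.' (+0 fires, +5 burnt)
  fire out at step 5

3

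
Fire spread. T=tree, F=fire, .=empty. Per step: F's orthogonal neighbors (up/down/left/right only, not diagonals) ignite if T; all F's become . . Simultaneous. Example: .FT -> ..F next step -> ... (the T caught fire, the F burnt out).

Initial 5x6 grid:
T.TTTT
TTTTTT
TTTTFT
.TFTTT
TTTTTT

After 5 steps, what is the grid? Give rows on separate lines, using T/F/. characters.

Step 1: 8 trees catch fire, 2 burn out
  T.TTTT
  TTTTFT
  TTFF.F
  .F.FFT
  TTFTTT
Step 2: 9 trees catch fire, 8 burn out
  T.TTFT
  TTFF.F
  TF....
  .....F
  TF.FFT
Step 3: 7 trees catch fire, 9 burn out
  T.FF.F
  TF....
  F.....
  ......
  F....F
Step 4: 1 trees catch fire, 7 burn out
  T.....
  F.....
  ......
  ......
  ......
Step 5: 1 trees catch fire, 1 burn out
  F.....
  ......
  ......
  ......
  ......

F.....
......
......
......
......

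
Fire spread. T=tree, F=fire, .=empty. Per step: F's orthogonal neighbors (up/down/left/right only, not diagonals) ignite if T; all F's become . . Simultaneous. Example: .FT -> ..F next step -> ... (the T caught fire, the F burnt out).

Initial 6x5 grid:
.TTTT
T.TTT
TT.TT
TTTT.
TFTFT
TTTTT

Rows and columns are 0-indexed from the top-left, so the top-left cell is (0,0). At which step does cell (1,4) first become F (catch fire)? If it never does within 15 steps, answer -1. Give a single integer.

Step 1: cell (1,4)='T' (+7 fires, +2 burnt)
Step 2: cell (1,4)='T' (+7 fires, +7 burnt)
Step 3: cell (1,4)='T' (+3 fires, +7 burnt)
Step 4: cell (1,4)='F' (+4 fires, +3 burnt)
  -> target ignites at step 4
Step 5: cell (1,4)='.' (+2 fires, +4 burnt)
Step 6: cell (1,4)='.' (+1 fires, +2 burnt)
Step 7: cell (1,4)='.' (+0 fires, +1 burnt)
  fire out at step 7

4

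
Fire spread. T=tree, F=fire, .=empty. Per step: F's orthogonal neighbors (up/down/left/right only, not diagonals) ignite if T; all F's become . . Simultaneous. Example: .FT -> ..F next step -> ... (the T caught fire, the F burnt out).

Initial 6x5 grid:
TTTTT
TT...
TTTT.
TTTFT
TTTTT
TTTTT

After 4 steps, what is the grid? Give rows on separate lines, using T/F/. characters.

Step 1: 4 trees catch fire, 1 burn out
  TTTTT
  TT...
  TTTF.
  TTF.F
  TTTFT
  TTTTT
Step 2: 5 trees catch fire, 4 burn out
  TTTTT
  TT...
  TTF..
  TF...
  TTF.F
  TTTFT
Step 3: 5 trees catch fire, 5 burn out
  TTTTT
  TT...
  TF...
  F....
  TF...
  TTF.F
Step 4: 4 trees catch fire, 5 burn out
  TTTTT
  TF...
  F....
  .....
  F....
  TF...

TTTTT
TF...
F....
.....
F....
TF...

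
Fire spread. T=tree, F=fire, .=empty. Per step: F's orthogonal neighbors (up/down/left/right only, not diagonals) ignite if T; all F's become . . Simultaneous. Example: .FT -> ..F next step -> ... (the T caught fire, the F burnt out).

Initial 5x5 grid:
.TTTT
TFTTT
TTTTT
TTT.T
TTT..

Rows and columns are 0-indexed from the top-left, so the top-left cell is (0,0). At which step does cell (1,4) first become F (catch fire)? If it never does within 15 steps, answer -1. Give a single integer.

Step 1: cell (1,4)='T' (+4 fires, +1 burnt)
Step 2: cell (1,4)='T' (+5 fires, +4 burnt)
Step 3: cell (1,4)='F' (+6 fires, +5 burnt)
  -> target ignites at step 3
Step 4: cell (1,4)='.' (+4 fires, +6 burnt)
Step 5: cell (1,4)='.' (+1 fires, +4 burnt)
Step 6: cell (1,4)='.' (+0 fires, +1 burnt)
  fire out at step 6

3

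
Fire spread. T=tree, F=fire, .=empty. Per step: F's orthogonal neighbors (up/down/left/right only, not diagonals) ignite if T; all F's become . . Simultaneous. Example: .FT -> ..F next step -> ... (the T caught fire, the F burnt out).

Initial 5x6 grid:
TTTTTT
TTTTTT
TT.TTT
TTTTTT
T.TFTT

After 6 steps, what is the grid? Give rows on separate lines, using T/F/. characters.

Step 1: 3 trees catch fire, 1 burn out
  TTTTTT
  TTTTTT
  TT.TTT
  TTTFTT
  T.F.FT
Step 2: 4 trees catch fire, 3 burn out
  TTTTTT
  TTTTTT
  TT.FTT
  TTF.FT
  T....F
Step 3: 4 trees catch fire, 4 burn out
  TTTTTT
  TTTFTT
  TT..FT
  TF...F
  T.....
Step 4: 6 trees catch fire, 4 burn out
  TTTFTT
  TTF.FT
  TF...F
  F.....
  T.....
Step 5: 6 trees catch fire, 6 burn out
  TTF.FT
  TF...F
  F.....
  ......
  F.....
Step 6: 3 trees catch fire, 6 burn out
  TF...F
  F.....
  ......
  ......
  ......

TF...F
F.....
......
......
......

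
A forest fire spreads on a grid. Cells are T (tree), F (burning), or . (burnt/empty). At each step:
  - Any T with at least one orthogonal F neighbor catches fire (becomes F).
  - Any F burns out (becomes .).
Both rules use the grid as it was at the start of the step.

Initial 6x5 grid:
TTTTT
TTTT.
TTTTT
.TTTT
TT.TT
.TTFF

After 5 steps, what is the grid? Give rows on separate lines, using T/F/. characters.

Step 1: 3 trees catch fire, 2 burn out
  TTTTT
  TTTT.
  TTTTT
  .TTTT
  TT.FF
  .TF..
Step 2: 3 trees catch fire, 3 burn out
  TTTTT
  TTTT.
  TTTTT
  .TTFF
  TT...
  .F...
Step 3: 4 trees catch fire, 3 burn out
  TTTTT
  TTTT.
  TTTFF
  .TF..
  TF...
  .....
Step 4: 4 trees catch fire, 4 burn out
  TTTTT
  TTTF.
  TTF..
  .F...
  F....
  .....
Step 5: 3 trees catch fire, 4 burn out
  TTTFT
  TTF..
  TF...
  .....
  .....
  .....

TTTFT
TTF..
TF...
.....
.....
.....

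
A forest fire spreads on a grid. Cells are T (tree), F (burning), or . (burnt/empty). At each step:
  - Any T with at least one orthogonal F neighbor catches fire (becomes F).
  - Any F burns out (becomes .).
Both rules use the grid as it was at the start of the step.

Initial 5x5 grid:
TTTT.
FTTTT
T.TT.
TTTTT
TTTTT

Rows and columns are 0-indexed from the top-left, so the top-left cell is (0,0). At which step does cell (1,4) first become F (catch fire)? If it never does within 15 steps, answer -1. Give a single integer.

Step 1: cell (1,4)='T' (+3 fires, +1 burnt)
Step 2: cell (1,4)='T' (+3 fires, +3 burnt)
Step 3: cell (1,4)='T' (+5 fires, +3 burnt)
Step 4: cell (1,4)='F' (+5 fires, +5 burnt)
  -> target ignites at step 4
Step 5: cell (1,4)='.' (+2 fires, +5 burnt)
Step 6: cell (1,4)='.' (+2 fires, +2 burnt)
Step 7: cell (1,4)='.' (+1 fires, +2 burnt)
Step 8: cell (1,4)='.' (+0 fires, +1 burnt)
  fire out at step 8

4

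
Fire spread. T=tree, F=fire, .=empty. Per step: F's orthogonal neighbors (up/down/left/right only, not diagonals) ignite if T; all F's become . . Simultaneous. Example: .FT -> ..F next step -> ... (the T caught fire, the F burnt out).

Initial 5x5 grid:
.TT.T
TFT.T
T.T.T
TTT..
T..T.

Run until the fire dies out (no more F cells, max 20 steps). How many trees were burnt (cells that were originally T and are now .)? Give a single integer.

Answer: 10

Derivation:
Step 1: +3 fires, +1 burnt (F count now 3)
Step 2: +3 fires, +3 burnt (F count now 3)
Step 3: +2 fires, +3 burnt (F count now 2)
Step 4: +2 fires, +2 burnt (F count now 2)
Step 5: +0 fires, +2 burnt (F count now 0)
Fire out after step 5
Initially T: 14, now '.': 21
Total burnt (originally-T cells now '.'): 10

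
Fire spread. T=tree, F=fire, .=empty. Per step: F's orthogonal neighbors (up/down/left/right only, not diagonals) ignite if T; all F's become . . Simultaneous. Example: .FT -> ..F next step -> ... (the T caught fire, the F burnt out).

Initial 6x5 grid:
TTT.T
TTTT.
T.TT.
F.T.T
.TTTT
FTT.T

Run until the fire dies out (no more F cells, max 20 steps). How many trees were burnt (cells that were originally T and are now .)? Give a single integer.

Answer: 19

Derivation:
Step 1: +2 fires, +2 burnt (F count now 2)
Step 2: +3 fires, +2 burnt (F count now 3)
Step 3: +3 fires, +3 burnt (F count now 3)
Step 4: +4 fires, +3 burnt (F count now 4)
Step 5: +4 fires, +4 burnt (F count now 4)
Step 6: +3 fires, +4 burnt (F count now 3)
Step 7: +0 fires, +3 burnt (F count now 0)
Fire out after step 7
Initially T: 20, now '.': 29
Total burnt (originally-T cells now '.'): 19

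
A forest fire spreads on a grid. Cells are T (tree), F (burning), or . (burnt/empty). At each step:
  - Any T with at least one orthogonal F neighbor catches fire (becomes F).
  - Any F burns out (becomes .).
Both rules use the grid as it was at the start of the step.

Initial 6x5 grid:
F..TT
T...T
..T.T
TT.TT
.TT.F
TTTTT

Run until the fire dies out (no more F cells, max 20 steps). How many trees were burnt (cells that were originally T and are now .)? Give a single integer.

Answer: 16

Derivation:
Step 1: +3 fires, +2 burnt (F count now 3)
Step 2: +3 fires, +3 burnt (F count now 3)
Step 3: +2 fires, +3 burnt (F count now 2)
Step 4: +3 fires, +2 burnt (F count now 3)
Step 5: +3 fires, +3 burnt (F count now 3)
Step 6: +1 fires, +3 burnt (F count now 1)
Step 7: +1 fires, +1 burnt (F count now 1)
Step 8: +0 fires, +1 burnt (F count now 0)
Fire out after step 8
Initially T: 17, now '.': 29
Total burnt (originally-T cells now '.'): 16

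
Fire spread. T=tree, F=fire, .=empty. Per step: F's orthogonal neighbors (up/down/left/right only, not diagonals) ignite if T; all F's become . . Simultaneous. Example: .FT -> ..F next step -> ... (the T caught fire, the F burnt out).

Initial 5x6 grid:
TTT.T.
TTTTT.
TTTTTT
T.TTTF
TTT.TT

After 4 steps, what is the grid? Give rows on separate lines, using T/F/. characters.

Step 1: 3 trees catch fire, 1 burn out
  TTT.T.
  TTTTT.
  TTTTTF
  T.TTF.
  TTT.TF
Step 2: 3 trees catch fire, 3 burn out
  TTT.T.
  TTTTT.
  TTTTF.
  T.TF..
  TTT.F.
Step 3: 3 trees catch fire, 3 burn out
  TTT.T.
  TTTTF.
  TTTF..
  T.F...
  TTT...
Step 4: 4 trees catch fire, 3 burn out
  TTT.F.
  TTTF..
  TTF...
  T.....
  TTF...

TTT.F.
TTTF..
TTF...
T.....
TTF...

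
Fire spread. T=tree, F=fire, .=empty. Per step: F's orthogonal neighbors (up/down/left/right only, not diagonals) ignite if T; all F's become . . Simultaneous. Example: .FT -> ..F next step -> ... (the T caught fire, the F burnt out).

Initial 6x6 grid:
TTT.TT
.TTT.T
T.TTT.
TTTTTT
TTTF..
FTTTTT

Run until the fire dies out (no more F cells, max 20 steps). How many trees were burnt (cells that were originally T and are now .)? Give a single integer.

Answer: 24

Derivation:
Step 1: +5 fires, +2 burnt (F count now 5)
Step 2: +7 fires, +5 burnt (F count now 7)
Step 3: +7 fires, +7 burnt (F count now 7)
Step 4: +1 fires, +7 burnt (F count now 1)
Step 5: +2 fires, +1 burnt (F count now 2)
Step 6: +1 fires, +2 burnt (F count now 1)
Step 7: +1 fires, +1 burnt (F count now 1)
Step 8: +0 fires, +1 burnt (F count now 0)
Fire out after step 8
Initially T: 27, now '.': 33
Total burnt (originally-T cells now '.'): 24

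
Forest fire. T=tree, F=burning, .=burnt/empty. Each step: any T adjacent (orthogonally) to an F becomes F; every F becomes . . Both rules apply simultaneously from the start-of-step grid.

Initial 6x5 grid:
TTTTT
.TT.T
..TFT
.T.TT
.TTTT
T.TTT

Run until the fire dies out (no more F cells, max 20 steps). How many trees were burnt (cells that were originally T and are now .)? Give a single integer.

Step 1: +3 fires, +1 burnt (F count now 3)
Step 2: +4 fires, +3 burnt (F count now 4)
Step 3: +6 fires, +4 burnt (F count now 6)
Step 4: +5 fires, +6 burnt (F count now 5)
Step 5: +2 fires, +5 burnt (F count now 2)
Step 6: +0 fires, +2 burnt (F count now 0)
Fire out after step 6
Initially T: 21, now '.': 29
Total burnt (originally-T cells now '.'): 20

Answer: 20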